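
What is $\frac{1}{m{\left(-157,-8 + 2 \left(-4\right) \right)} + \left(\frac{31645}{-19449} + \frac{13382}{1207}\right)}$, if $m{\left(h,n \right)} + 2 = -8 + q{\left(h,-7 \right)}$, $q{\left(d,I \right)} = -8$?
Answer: $- \frac{23474943}{200477971} \approx -0.11709$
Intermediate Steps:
$m{\left(h,n \right)} = -18$ ($m{\left(h,n \right)} = -2 - 16 = -18$)
$\frac{1}{m{\left(-157,-8 + 2 \left(-4\right) \right)} + \left(\frac{31645}{-19449} + \frac{13382}{1207}\right)} = \frac{1}{-18 + \left(\frac{31645}{-19449} + \frac{13382}{1207}\right)} = \frac{1}{-18 + \left(31645 \left(- \frac{1}{19449}\right) + 13382 \cdot \frac{1}{1207}\right)} = \frac{1}{-18 + \left(- \frac{31645}{19449} + \frac{13382}{1207}\right)} = \frac{1}{-18 + \frac{222071003}{23474943}} = \frac{1}{- \frac{200477971}{23474943}} = - \frac{23474943}{200477971}$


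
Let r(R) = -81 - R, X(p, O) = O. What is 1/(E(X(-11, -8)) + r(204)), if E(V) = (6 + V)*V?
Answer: -1/269 ≈ -0.0037175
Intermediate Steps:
E(V) = V*(6 + V)
1/(E(X(-11, -8)) + r(204)) = 1/(-8*(6 - 8) + (-81 - 1*204)) = 1/(-8*(-2) + (-81 - 204)) = 1/(16 - 285) = 1/(-269) = -1/269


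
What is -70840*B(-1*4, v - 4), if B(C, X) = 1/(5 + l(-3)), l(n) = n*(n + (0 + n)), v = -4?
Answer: -3080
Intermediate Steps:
l(n) = 2*n**2 (l(n) = n*(n + n) = n*(2*n) = 2*n**2)
B(C, X) = 1/23 (B(C, X) = 1/(5 + 2*(-3)**2) = 1/(5 + 2*9) = 1/(5 + 18) = 1/23)
-70840*B(-1*4, v - 4) = -70840*1/23 = -3080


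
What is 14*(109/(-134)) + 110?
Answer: 6607/67 ≈ 98.612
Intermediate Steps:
14*(109/(-134)) + 110 = 14*(109*(-1/134)) + 110 = 14*(-109/134) + 110 = -763/67 + 110 = 6607/67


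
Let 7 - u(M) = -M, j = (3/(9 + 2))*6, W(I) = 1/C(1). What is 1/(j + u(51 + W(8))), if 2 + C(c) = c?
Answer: 11/645 ≈ 0.017054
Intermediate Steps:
C(c) = -2 + c
W(I) = -1 (W(I) = 1/(-2 + 1) = 1/(-1) = -1)
j = 18/11 (j = (3/11)*6 = 18/11 ≈ 1.6364)
u(M) = 7 + M (u(M) = 7 - (-1)*M = 7 + M)
1/(j + u(51 + W(8))) = 1/(18/11 + (7 + (51 - 1))) = 1/(18/11 + (7 + 50)) = 1/(18/11 + 57) = 1/(645/11) = 11/645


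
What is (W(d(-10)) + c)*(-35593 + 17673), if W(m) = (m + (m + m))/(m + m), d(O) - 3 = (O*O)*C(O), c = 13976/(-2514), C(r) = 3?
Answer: 91436800/1257 ≈ 72742.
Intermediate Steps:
c = -6988/1257 (c = 13976*(-1/2514) = -6988/1257 ≈ -5.5593)
d(O) = 3 + 3*O² (d(O) = 3 + (O*O)*3 = 3 + O²*3 = 3 + 3*O²)
W(m) = 3/2 (W(m) = (m + 2*m)/((2*m)) = (3*m)*(1/(2*m)) = 3/2)
(W(d(-10)) + c)*(-35593 + 17673) = (3/2 - 6988/1257)*(-35593 + 17673) = -10205/2514*(-17920) = 91436800/1257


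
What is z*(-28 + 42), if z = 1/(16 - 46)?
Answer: -7/15 ≈ -0.46667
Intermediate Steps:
z = -1/30 (z = 1/(-30) = -1/30 ≈ -0.033333)
z*(-28 + 42) = -(-28 + 42)/30 = -1/30*14 = -7/15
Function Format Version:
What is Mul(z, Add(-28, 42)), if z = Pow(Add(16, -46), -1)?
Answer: Rational(-7, 15) ≈ -0.46667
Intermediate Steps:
z = Rational(-1, 30) (z = Pow(-30, -1) = Rational(-1, 30) ≈ -0.033333)
Mul(z, Add(-28, 42)) = Mul(Rational(-1, 30), Add(-28, 42)) = Mul(Rational(-1, 30), 14) = Rational(-7, 15)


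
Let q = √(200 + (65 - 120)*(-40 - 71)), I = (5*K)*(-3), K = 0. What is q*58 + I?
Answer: 58*√6305 ≈ 4605.4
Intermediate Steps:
I = 0 (I = (5*0)*(-3) = 0*(-3) = 0)
q = √6305 (q = √(200 - 55*(-111)) = √(200 + 6105) = √6305 ≈ 79.404)
q*58 + I = √6305*58 + 0 = 58*√6305 + 0 = 58*√6305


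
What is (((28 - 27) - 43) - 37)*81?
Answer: -6399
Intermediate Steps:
(((28 - 27) - 43) - 37)*81 = ((1 - 43) - 37)*81 = (-42 - 37)*81 = -79*81 = -6399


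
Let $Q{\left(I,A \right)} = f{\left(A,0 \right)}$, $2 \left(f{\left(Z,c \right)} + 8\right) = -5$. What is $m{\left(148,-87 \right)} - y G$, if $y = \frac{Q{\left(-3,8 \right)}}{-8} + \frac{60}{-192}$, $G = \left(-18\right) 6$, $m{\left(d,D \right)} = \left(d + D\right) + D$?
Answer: $82$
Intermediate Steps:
$f{\left(Z,c \right)} = - \frac{21}{2}$ ($f{\left(Z,c \right)} = -8 + \frac{1}{2} \left(-5\right) = -8 - \frac{5}{2} = - \frac{21}{2}$)
$m{\left(d,D \right)} = d + 2 D$ ($m{\left(d,D \right)} = \left(D + d\right) + D = d + 2 D$)
$Q{\left(I,A \right)} = - \frac{21}{2}$
$G = -108$
$y = 1$ ($y = - \frac{21}{2 \left(-8\right)} + \frac{60}{-192} = \left(- \frac{21}{2}\right) \left(- \frac{1}{8}\right) + 60 \left(- \frac{1}{192}\right) = \frac{21}{16} - \frac{5}{16} = 1$)
$m{\left(148,-87 \right)} - y G = \left(148 + 2 \left(-87\right)\right) - 1 \left(-108\right) = \left(148 - 174\right) - -108 = -26 + 108 = 82$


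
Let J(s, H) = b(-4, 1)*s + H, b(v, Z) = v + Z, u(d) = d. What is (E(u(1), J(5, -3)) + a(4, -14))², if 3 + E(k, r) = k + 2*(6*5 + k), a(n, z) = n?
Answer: 4096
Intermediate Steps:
b(v, Z) = Z + v
J(s, H) = H - 3*s (J(s, H) = (1 - 4)*s + H = -3*s + H = H - 3*s)
E(k, r) = 57 + 3*k (E(k, r) = -3 + (k + 2*(6*5 + k)) = -3 + (k + 2*(30 + k)) = -3 + (k + (60 + 2*k)) = -3 + (60 + 3*k) = 57 + 3*k)
(E(u(1), J(5, -3)) + a(4, -14))² = ((57 + 3*1) + 4)² = ((57 + 3) + 4)² = (60 + 4)² = 64² = 4096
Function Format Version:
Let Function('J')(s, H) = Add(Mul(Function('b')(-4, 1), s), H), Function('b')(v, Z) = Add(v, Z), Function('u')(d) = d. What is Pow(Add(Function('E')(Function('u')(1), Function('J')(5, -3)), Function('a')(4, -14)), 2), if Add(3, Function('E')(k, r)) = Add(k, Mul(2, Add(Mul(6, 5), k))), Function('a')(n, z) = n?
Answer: 4096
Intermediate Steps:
Function('b')(v, Z) = Add(Z, v)
Function('J')(s, H) = Add(H, Mul(-3, s)) (Function('J')(s, H) = Add(Mul(Add(1, -4), s), H) = Add(Mul(-3, s), H) = Add(H, Mul(-3, s)))
Function('E')(k, r) = Add(57, Mul(3, k)) (Function('E')(k, r) = Add(-3, Add(k, Mul(2, Add(Mul(6, 5), k)))) = Add(-3, Add(k, Mul(2, Add(30, k)))) = Add(-3, Add(k, Add(60, Mul(2, k)))) = Add(-3, Add(60, Mul(3, k))) = Add(57, Mul(3, k)))
Pow(Add(Function('E')(Function('u')(1), Function('J')(5, -3)), Function('a')(4, -14)), 2) = Pow(Add(Add(57, Mul(3, 1)), 4), 2) = Pow(Add(Add(57, 3), 4), 2) = Pow(Add(60, 4), 2) = Pow(64, 2) = 4096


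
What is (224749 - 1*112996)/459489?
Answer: 37251/153163 ≈ 0.24321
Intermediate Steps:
(224749 - 1*112996)/459489 = (224749 - 112996)*(1/459489) = 111753*(1/459489) = 37251/153163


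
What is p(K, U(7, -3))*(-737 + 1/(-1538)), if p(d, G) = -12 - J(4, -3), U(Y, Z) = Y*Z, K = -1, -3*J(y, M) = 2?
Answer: 19269619/2307 ≈ 8352.7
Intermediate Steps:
J(y, M) = -⅔ (J(y, M) = -⅓*2 = -⅔)
p(d, G) = -34/3 (p(d, G) = -12 - 1*(-⅔) = -12 + ⅔ = -34/3)
p(K, U(7, -3))*(-737 + 1/(-1538)) = -34*(-737 + 1/(-1538))/3 = -34*(-737 - 1/1538)/3 = -34/3*(-1133507/1538) = 19269619/2307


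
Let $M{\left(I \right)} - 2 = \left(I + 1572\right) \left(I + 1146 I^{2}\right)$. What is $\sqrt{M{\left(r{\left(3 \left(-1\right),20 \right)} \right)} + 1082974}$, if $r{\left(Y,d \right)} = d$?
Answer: $8 \sqrt{11420119} \approx 27035.0$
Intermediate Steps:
$M{\left(I \right)} = 2 + \left(1572 + I\right) \left(I + 1146 I^{2}\right)$ ($M{\left(I \right)} = 2 + \left(I + 1572\right) \left(I + 1146 I^{2}\right) = 2 + \left(1572 + I\right) \left(I + 1146 I^{2}\right)$)
$\sqrt{M{\left(r{\left(3 \left(-1\right),20 \right)} \right)} + 1082974} = \sqrt{\left(2 + 1146 \cdot 20^{3} + 1572 \cdot 20 + 1801513 \cdot 20^{2}\right) + 1082974} = \sqrt{\left(2 + 1146 \cdot 8000 + 31440 + 1801513 \cdot 400\right) + 1082974} = \sqrt{\left(2 + 9168000 + 31440 + 720605200\right) + 1082974} = \sqrt{729804642 + 1082974} = \sqrt{730887616} = 8 \sqrt{11420119}$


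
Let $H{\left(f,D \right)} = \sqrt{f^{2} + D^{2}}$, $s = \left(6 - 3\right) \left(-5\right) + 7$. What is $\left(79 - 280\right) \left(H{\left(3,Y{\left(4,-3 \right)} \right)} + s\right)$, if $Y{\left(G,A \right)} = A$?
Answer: $1608 - 603 \sqrt{2} \approx 755.23$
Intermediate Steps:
$s = -8$ ($s = 3 \left(-5\right) + 7 = -15 + 7 = -8$)
$H{\left(f,D \right)} = \sqrt{D^{2} + f^{2}}$
$\left(79 - 280\right) \left(H{\left(3,Y{\left(4,-3 \right)} \right)} + s\right) = \left(79 - 280\right) \left(\sqrt{\left(-3\right)^{2} + 3^{2}} - 8\right) = - 201 \left(\sqrt{9 + 9} - 8\right) = - 201 \left(\sqrt{18} - 8\right) = - 201 \left(3 \sqrt{2} - 8\right) = - 201 \left(-8 + 3 \sqrt{2}\right) = 1608 - 603 \sqrt{2}$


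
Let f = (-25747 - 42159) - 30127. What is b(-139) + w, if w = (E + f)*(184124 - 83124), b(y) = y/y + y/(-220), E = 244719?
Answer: 3259362920359/220 ≈ 1.4815e+10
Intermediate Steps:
f = -98033 (f = -67906 - 30127 = -98033)
b(y) = 1 - y/220 (b(y) = 1 + y*(-1/220) = 1 - y/220)
w = 14815286000 (w = (244719 - 98033)*(184124 - 83124) = 146686*101000 = 14815286000)
b(-139) + w = (1 - 1/220*(-139)) + 14815286000 = (1 + 139/220) + 14815286000 = 359/220 + 14815286000 = 3259362920359/220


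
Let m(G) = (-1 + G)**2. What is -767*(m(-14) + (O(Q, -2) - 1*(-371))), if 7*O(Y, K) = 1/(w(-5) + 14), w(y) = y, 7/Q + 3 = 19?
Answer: -28800083/63 ≈ -4.5714e+5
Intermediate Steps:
Q = 7/16 (Q = 7/(-3 + 19) = 7/16 ≈ 0.43750)
O(Y, K) = 1/63 (O(Y, K) = 1/(7*(-5 + 14)) = (1/7)/9 = (1/7)*(1/9) = 1/63)
-767*(m(-14) + (O(Q, -2) - 1*(-371))) = -767*((-1 - 14)**2 + (1/63 - 1*(-371))) = -767*((-15)**2 + (1/63 + 371)) = -767*(225 + 23374/63) = -767*37549/63 = -28800083/63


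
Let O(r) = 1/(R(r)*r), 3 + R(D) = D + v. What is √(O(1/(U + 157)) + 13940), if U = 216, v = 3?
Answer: √153069 ≈ 391.24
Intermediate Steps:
R(D) = D (R(D) = -3 + (D + 3) = -3 + (3 + D) = D)
O(r) = r⁻² (O(r) = 1/(r*r) = r⁻²)
√(O(1/(U + 157)) + 13940) = √((1/(216 + 157))⁻² + 13940) = √((1/373)⁻² + 13940) = √(139129 + 13940) = √153069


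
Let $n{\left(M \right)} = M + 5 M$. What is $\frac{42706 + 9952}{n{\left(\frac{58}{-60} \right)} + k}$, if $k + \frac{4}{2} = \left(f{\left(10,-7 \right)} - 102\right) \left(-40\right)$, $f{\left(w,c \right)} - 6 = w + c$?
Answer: $\frac{263290}{18561} \approx 14.185$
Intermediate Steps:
$n{\left(M \right)} = 6 M$
$f{\left(w,c \right)} = 6 + c + w$ ($f{\left(w,c \right)} = 6 + \left(w + c\right) = 6 + \left(c + w\right) = 6 + c + w$)
$k = 3718$ ($k = -2 + \left(\left(6 - 7 + 10\right) - 102\right) \left(-40\right) = -2 + \left(9 - 102\right) \left(-40\right) = -2 - -3720 = -2 + 3720 = 3718$)
$\frac{42706 + 9952}{n{\left(\frac{58}{-60} \right)} + k} = \frac{42706 + 9952}{6 \frac{58}{-60} + 3718} = \frac{52658}{6 \cdot 58 \left(- \frac{1}{60}\right) + 3718} = \frac{52658}{6 \left(- \frac{29}{30}\right) + 3718} = \frac{52658}{- \frac{29}{5} + 3718} = \frac{52658}{\frac{18561}{5}} = 52658 \cdot \frac{5}{18561} = \frac{263290}{18561}$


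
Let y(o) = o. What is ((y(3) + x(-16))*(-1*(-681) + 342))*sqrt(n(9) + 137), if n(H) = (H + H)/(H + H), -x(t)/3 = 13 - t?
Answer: -85932*sqrt(138) ≈ -1.0095e+6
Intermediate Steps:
x(t) = -39 + 3*t (x(t) = -3*(13 - t) = -39 + 3*t)
n(H) = 1 (n(H) = (2*H)/((2*H)) = (2*H)*(1/(2*H)) = 1)
((y(3) + x(-16))*(-1*(-681) + 342))*sqrt(n(9) + 137) = ((3 + (-39 + 3*(-16)))*(-1*(-681) + 342))*sqrt(1 + 137) = ((3 + (-39 - 48))*(681 + 342))*sqrt(138) = ((3 - 87)*1023)*sqrt(138) = (-84*1023)*sqrt(138) = -85932*sqrt(138)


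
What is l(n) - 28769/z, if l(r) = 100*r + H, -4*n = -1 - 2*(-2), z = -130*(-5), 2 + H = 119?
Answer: -113/50 ≈ -2.2600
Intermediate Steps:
H = 117 (H = -2 + 119 = 117)
z = 650
n = -¾ (n = -(-1 - 2*(-2))/4 = -(-1 + 4)/4 = -¼*3 = -¾ ≈ -0.75000)
l(r) = 117 + 100*r (l(r) = 100*r + 117 = 117 + 100*r)
l(n) - 28769/z = (117 + 100*(-¾)) - 28769/650 = (117 - 75) - 28769*1/650 = 42 - 2213/50 = -113/50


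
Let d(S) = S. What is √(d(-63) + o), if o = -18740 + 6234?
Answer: I*√12569 ≈ 112.11*I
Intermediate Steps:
o = -12506
√(d(-63) + o) = √(-63 - 12506) = √(-12569) = I*√12569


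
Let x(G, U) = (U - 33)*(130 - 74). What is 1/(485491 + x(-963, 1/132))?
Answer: 33/15960233 ≈ 2.0676e-6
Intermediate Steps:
x(G, U) = -1848 + 56*U (x(G, U) = (-33 + U)*56 = -1848 + 56*U)
1/(485491 + x(-963, 1/132)) = 1/(485491 + (-1848 + 56/132)) = 1/(485491 + (-1848 + 56*(1/132))) = 1/(485491 + (-1848 + 14/33)) = 1/(485491 - 60970/33) = 1/(15960233/33) = 33/15960233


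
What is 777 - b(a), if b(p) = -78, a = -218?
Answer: 855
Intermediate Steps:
777 - b(a) = 777 - 1*(-78) = 777 + 78 = 855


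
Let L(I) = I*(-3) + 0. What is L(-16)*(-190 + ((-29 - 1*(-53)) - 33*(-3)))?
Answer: -3216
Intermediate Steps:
L(I) = -3*I (L(I) = -3*I + 0 = -3*I)
L(-16)*(-190 + ((-29 - 1*(-53)) - 33*(-3))) = (-3*(-16))*(-190 + ((-29 - 1*(-53)) - 33*(-3))) = 48*(-190 + ((-29 + 53) + 99)) = 48*(-190 + (24 + 99)) = 48*(-190 + 123) = 48*(-67) = -3216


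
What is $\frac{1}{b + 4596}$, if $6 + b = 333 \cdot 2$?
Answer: $\frac{1}{5256} \approx 0.00019026$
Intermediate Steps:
$b = 660$ ($b = -6 + 333 \cdot 2 = -6 + 666 = 660$)
$\frac{1}{b + 4596} = \frac{1}{660 + 4596} = \frac{1}{5256}$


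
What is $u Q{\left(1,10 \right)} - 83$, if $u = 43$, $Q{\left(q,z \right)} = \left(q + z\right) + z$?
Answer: $820$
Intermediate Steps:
$Q{\left(q,z \right)} = q + 2 z$
$u Q{\left(1,10 \right)} - 83 = 43 \left(1 + 2 \cdot 10\right) - 83 = 43 \left(1 + 20\right) - 83 = 43 \cdot 21 - 83 = 903 - 83 = 820$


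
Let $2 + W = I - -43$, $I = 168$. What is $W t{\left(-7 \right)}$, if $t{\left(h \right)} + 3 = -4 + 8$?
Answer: $209$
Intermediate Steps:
$t{\left(h \right)} = 1$ ($t{\left(h \right)} = -3 + \left(-4 + 8\right) = -3 + 4 = 1$)
$W = 209$ ($W = -2 + \left(168 - -43\right) = -2 + \left(168 + 43\right) = -2 + 211 = 209$)
$W t{\left(-7 \right)} = 209 \cdot 1 = 209$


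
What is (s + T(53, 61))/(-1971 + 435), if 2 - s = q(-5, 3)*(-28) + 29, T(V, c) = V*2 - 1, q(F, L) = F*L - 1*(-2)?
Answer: 143/768 ≈ 0.18620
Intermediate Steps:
q(F, L) = 2 + F*L (q(F, L) = F*L + 2 = 2 + F*L)
T(V, c) = -1 + 2*V (T(V, c) = 2*V - 1 = -1 + 2*V)
s = -391 (s = 2 - ((2 - 5*3)*(-28) + 29) = 2 - ((2 - 15)*(-28) + 29) = 2 - (-13*(-28) + 29) = 2 - (364 + 29) = 2 - 1*393 = 2 - 393 = -391)
(s + T(53, 61))/(-1971 + 435) = (-391 + (-1 + 2*53))/(-1971 + 435) = (-391 + (-1 + 106))/(-1536) = (-391 + 105)*(-1/1536) = -286*(-1/1536) = 143/768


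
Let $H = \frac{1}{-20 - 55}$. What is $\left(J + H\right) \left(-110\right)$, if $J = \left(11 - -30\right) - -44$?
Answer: $- \frac{140228}{15} \approx -9348.5$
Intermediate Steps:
$H = - \frac{1}{75}$ ($H = \frac{1}{-75} = - \frac{1}{75} \approx -0.013333$)
$J = 85$ ($J = \left(11 + 30\right) + 44 = 41 + 44 = 85$)
$\left(J + H\right) \left(-110\right) = \left(85 - \frac{1}{75}\right) \left(-110\right) = \frac{6374}{75} \left(-110\right) = - \frac{140228}{15}$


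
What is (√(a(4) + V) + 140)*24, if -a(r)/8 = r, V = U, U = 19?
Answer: 3360 + 24*I*√13 ≈ 3360.0 + 86.533*I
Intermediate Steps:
V = 19
a(r) = -8*r
(√(a(4) + V) + 140)*24 = (√(-8*4 + 19) + 140)*24 = (√(-32 + 19) + 140)*24 = (√(-13) + 140)*24 = (I*√13 + 140)*24 = (140 + I*√13)*24 = 3360 + 24*I*√13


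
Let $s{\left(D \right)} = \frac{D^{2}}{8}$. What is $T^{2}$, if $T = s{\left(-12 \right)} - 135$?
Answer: $13689$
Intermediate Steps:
$s{\left(D \right)} = \frac{D^{2}}{8}$ ($s{\left(D \right)} = D^{2} \cdot \frac{1}{8} = \frac{D^{2}}{8}$)
$T = -117$ ($T = \frac{\left(-12\right)^{2}}{8} - 135 = \frac{1}{8} \cdot 144 - 135 = 18 - 135 = -117$)
$T^{2} = \left(-117\right)^{2} = 13689$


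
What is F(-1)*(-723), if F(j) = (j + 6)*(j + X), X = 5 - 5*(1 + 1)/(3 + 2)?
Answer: -7230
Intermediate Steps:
X = 3 (X = 5 - 10/5 = 5 - 5*⅖ = 5 - 2 = 3)
F(j) = (3 + j)*(6 + j) (F(j) = (j + 6)*(j + 3) = (6 + j)*(3 + j) = (3 + j)*(6 + j))
F(-1)*(-723) = (18 + (-1)² + 9*(-1))*(-723) = (18 + 1 - 9)*(-723) = 10*(-723) = -7230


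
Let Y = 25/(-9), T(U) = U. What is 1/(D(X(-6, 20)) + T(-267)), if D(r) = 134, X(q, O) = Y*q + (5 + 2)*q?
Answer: -1/133 ≈ -0.0075188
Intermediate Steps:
Y = -25/9 (Y = 25*(-⅑) = -25/9 ≈ -2.7778)
X(q, O) = 38*q/9 (X(q, O) = -25*q/9 + (5 + 2)*q = -25*q/9 + 7*q = 38*q/9)
1/(D(X(-6, 20)) + T(-267)) = 1/(134 - 267) = 1/(-133) = -1/133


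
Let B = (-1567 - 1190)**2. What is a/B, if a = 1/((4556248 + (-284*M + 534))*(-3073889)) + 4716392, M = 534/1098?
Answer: 12089107865620401564857/19483092425919238200630 ≈ 0.62049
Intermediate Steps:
M = 89/183 (M = 534*(1/1098) = 89/183 ≈ 0.48634)
B = 7601049 (B = (-2757)**2 = 7601049)
a = 12089107865620401564857/2563211002312870 (a = 1/((4556248 + (-284*89/183 + 534))*(-3073889)) + 4716392 = -1/3073889/(4556248 + (-25276/183 + 534)) + 4716392 = -1/3073889/(4556248 + 72446/183) + 4716392 = -1/3073889/(833865830/183) + 4716392 = (183/833865830)*(-1/3073889) + 4716392 = -183/2563211002312870 + 4716392 = 12089107865620401564857/2563211002312870 ≈ 4.7164e+6)
a/B = (12089107865620401564857/2563211002312870)/7601049 = (12089107865620401564857/2563211002312870)*(1/7601049) = 12089107865620401564857/19483092425919238200630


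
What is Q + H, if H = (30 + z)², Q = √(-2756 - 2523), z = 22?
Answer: 2704 + I*√5279 ≈ 2704.0 + 72.657*I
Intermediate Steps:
Q = I*√5279 (Q = √(-5279) = I*√5279 ≈ 72.657*I)
H = 2704 (H = (30 + 22)² = 52² = 2704)
Q + H = I*√5279 + 2704 = 2704 + I*√5279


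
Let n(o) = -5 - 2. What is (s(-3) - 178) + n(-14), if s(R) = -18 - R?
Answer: -200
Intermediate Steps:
n(o) = -7
(s(-3) - 178) + n(-14) = ((-18 - 1*(-3)) - 178) - 7 = ((-18 + 3) - 178) - 7 = (-15 - 178) - 7 = -193 - 7 = -200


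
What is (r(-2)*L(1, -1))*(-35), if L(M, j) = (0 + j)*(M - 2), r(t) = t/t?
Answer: -35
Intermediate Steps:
r(t) = 1
L(M, j) = j*(-2 + M)
(r(-2)*L(1, -1))*(-35) = (1*(-(-2 + 1)))*(-35) = (1*(-1*(-1)))*(-35) = (1*1)*(-35) = 1*(-35) = -35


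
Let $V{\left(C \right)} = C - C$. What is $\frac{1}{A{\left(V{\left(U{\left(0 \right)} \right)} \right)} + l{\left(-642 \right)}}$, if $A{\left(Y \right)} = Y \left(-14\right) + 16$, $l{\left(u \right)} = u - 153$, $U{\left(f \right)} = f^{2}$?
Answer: $- \frac{1}{779} \approx -0.0012837$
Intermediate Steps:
$l{\left(u \right)} = -153 + u$
$V{\left(C \right)} = 0$
$A{\left(Y \right)} = 16 - 14 Y$ ($A{\left(Y \right)} = - 14 Y + 16 = 16 - 14 Y$)
$\frac{1}{A{\left(V{\left(U{\left(0 \right)} \right)} \right)} + l{\left(-642 \right)}} = \frac{1}{\left(16 - 0\right) - 795} = \frac{1}{\left(16 + 0\right) - 795} = \frac{1}{16 - 795} = \frac{1}{-779} = - \frac{1}{779}$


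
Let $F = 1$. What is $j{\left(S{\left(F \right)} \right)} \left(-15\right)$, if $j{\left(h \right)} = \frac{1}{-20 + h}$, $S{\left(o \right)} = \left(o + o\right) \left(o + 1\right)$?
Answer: $\frac{15}{16} \approx 0.9375$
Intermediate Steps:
$S{\left(o \right)} = 2 o \left(1 + o\right)$
$j{\left(S{\left(F \right)} \right)} \left(-15\right) = \frac{1}{-20 + 2 \cdot 1 \left(1 + 1\right)} \left(-15\right) = \frac{1}{-20 + 2 \cdot 1 \cdot 2} \left(-15\right) = \frac{1}{-20 + 4} \left(-15\right) = \frac{1}{-16} \left(-15\right) = \left(- \frac{1}{16}\right) \left(-15\right) = \frac{15}{16}$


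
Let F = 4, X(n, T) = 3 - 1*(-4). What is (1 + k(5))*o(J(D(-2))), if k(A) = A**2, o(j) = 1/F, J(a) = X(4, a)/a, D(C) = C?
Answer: 13/2 ≈ 6.5000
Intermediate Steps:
X(n, T) = 7 (X(n, T) = 3 + 4 = 7)
J(a) = 7/a
o(j) = 1/4
(1 + k(5))*o(J(D(-2))) = (1 + 5**2)*(1/4) = (1 + 25)*(1/4) = 26*(1/4) = 13/2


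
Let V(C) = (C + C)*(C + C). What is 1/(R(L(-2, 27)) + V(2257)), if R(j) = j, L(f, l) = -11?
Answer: 1/20376185 ≈ 4.9077e-8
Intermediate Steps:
V(C) = 4*C² (V(C) = (2*C)*(2*C) = 4*C²)
1/(R(L(-2, 27)) + V(2257)) = 1/(-11 + 4*2257²) = 1/(-11 + 4*5094049) = 1/(-11 + 20376196) = 1/20376185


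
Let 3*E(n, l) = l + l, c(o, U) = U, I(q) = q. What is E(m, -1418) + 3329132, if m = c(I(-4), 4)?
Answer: 9984560/3 ≈ 3.3282e+6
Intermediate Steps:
m = 4
E(n, l) = 2*l/3 (E(n, l) = (l + l)/3 = (2*l)/3 = 2*l/3)
E(m, -1418) + 3329132 = (2/3)*(-1418) + 3329132 = -2836/3 + 3329132 = 9984560/3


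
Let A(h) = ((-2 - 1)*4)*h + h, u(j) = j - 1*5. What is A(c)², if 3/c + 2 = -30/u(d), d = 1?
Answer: 36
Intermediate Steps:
u(j) = -5 + j (u(j) = j - 5 = -5 + j)
c = 6/11 (c = 3/(-2 - 30/(-5 + 1)) = 3/(-2 - 30/(-4)) = 3/(-2 - 30*(-¼)) = 3/(-2 + 15/2) = 3/(11/2) = 3*(2/11) = 6/11 ≈ 0.54545)
A(h) = -11*h (A(h) = (-3*4)*h + h = -12*h + h = -11*h)
A(c)² = (-11*6/11)² = (-6)² = 36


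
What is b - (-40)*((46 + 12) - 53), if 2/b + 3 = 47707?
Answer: 4770401/23852 ≈ 200.00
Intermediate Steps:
b = 1/23852 (b = 2/(-3 + 47707) = 2/47704 = 2*(1/47704) = 1/23852 ≈ 4.1925e-5)
b - (-40)*((46 + 12) - 53) = 1/23852 - (-40)*((46 + 12) - 53) = 1/23852 - (-40)*(58 - 53) = 1/23852 - (-40)*5 = 1/23852 - 1*(-200) = 1/23852 + 200 = 4770401/23852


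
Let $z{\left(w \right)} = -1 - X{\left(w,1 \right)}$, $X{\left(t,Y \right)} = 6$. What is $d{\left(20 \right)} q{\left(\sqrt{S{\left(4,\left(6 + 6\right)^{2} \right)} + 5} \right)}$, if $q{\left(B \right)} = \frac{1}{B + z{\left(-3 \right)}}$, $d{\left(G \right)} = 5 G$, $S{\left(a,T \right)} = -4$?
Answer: $- \frac{50}{3} \approx -16.667$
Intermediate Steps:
$z{\left(w \right)} = -7$ ($z{\left(w \right)} = -1 - 6 = -7$)
$q{\left(B \right)} = \frac{1}{-7 + B}$ ($q{\left(B \right)} = \frac{1}{B - 7} = \frac{1}{-7 + B}$)
$d{\left(20 \right)} q{\left(\sqrt{S{\left(4,\left(6 + 6\right)^{2} \right)} + 5} \right)} = \frac{5 \cdot 20}{-7 + \sqrt{-4 + 5}} = \frac{100}{-7 + \sqrt{1}} = \frac{100}{-7 + 1} = \frac{100}{-6} = 100 \left(- \frac{1}{6}\right) = - \frac{50}{3}$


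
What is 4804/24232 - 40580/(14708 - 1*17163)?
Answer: 49756419/2974478 ≈ 16.728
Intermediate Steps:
4804/24232 - 40580/(14708 - 1*17163) = 4804*(1/24232) - 40580/(14708 - 17163) = 1201/6058 - 40580/(-2455) = 1201/6058 - 40580*(-1/2455) = 1201/6058 + 8116/491 = 49756419/2974478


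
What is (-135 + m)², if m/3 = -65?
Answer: 108900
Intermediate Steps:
m = -195 (m = 3*(-65) = -195)
(-135 + m)² = (-135 - 195)² = (-330)² = 108900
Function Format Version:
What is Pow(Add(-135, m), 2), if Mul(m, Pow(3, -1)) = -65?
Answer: 108900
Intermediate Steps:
m = -195 (m = Mul(3, -65) = -195)
Pow(Add(-135, m), 2) = Pow(Add(-135, -195), 2) = Pow(-330, 2) = 108900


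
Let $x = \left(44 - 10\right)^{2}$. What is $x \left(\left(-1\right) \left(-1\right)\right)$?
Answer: $1156$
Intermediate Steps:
$x = 1156$ ($x = 34^{2} = 1156$)
$x \left(\left(-1\right) \left(-1\right)\right) = 1156 \left(\left(-1\right) \left(-1\right)\right) = 1156 \cdot 1 = 1156$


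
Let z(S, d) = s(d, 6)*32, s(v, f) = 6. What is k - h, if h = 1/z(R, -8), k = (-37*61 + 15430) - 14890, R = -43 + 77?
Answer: -329665/192 ≈ -1717.0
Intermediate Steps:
R = 34
z(S, d) = 192 (z(S, d) = 6*32 = 192)
k = -1717 (k = (-2257 + 15430) - 14890 = 13173 - 14890 = -1717)
h = 1/192 ≈ 0.0052083
k - h = -1717 - 1*1/192 = -1717 - 1/192 = -329665/192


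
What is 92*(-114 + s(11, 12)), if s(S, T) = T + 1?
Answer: -9292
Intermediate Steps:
s(S, T) = 1 + T
92*(-114 + s(11, 12)) = 92*(-114 + (1 + 12)) = 92*(-114 + 13) = 92*(-101) = -9292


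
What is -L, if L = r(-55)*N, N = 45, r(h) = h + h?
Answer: 4950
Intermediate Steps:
r(h) = 2*h
L = -4950 (L = (2*(-55))*45 = -110*45 = -4950)
-L = -1*(-4950) = 4950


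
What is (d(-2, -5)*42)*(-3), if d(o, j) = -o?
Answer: -252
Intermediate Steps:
(d(-2, -5)*42)*(-3) = (-1*(-2)*42)*(-3) = (2*42)*(-3) = 84*(-3) = -252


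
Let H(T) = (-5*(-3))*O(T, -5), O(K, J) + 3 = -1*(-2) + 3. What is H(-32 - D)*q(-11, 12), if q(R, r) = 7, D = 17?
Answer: 210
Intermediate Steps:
O(K, J) = 2 (O(K, J) = -3 + (-1*(-2) + 3) = -3 + (2 + 3) = -3 + 5 = 2)
H(T) = 30 (H(T) = -5*(-3)*2 = 15*2 = 30)
H(-32 - D)*q(-11, 12) = 30*7 = 210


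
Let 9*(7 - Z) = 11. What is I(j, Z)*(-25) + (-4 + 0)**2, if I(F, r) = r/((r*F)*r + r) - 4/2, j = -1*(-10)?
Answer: 34689/529 ≈ 65.575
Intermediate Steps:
j = 10
Z = 52/9 (Z = 7 - 1/9*11 = 7 - 11/9 = 52/9 ≈ 5.7778)
I(F, r) = -2 + r/(r + F*r**2) (I(F, r) = r/((F*r)*r + r) - 4*1/2 = r/(F*r**2 + r) - 2 = r/(r + F*r**2) - 2 = -2 + r/(r + F*r**2))
I(j, Z)*(-25) + (-4 + 0)**2 = ((-1 - 2*10*52/9)/(1 + 10*(52/9)))*(-25) + (-4 + 0)**2 = ((-1 - 1040/9)/(1 + 520/9))*(-25) + (-4)**2 = (-1049/9/(529/9))*(-25) + 16 = ((9/529)*(-1049/9))*(-25) + 16 = -1049/529*(-25) + 16 = 26225/529 + 16 = 34689/529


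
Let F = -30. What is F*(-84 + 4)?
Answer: 2400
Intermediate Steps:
F*(-84 + 4) = -30*(-84 + 4) = -30*(-80) = 2400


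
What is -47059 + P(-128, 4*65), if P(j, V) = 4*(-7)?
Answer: -47087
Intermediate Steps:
P(j, V) = -28
-47059 + P(-128, 4*65) = -47059 - 28 = -47087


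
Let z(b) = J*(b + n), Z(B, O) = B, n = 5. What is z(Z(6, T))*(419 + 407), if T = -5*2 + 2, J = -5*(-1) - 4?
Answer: 9086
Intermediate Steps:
J = 1 (J = 5 - 4 = 1)
T = -8 (T = -10 + 2 = -8)
z(b) = 5 + b (z(b) = 1*(b + 5) = 1*(5 + b) = 5 + b)
z(Z(6, T))*(419 + 407) = (5 + 6)*(419 + 407) = 11*826 = 9086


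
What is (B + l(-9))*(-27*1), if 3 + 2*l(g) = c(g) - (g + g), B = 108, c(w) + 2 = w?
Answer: -2970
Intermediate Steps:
c(w) = -2 + w
l(g) = -5/2 - g/2 (l(g) = -3/2 + ((-2 + g) - (g + g))/2 = -3/2 + ((-2 + g) - 2*g)/2 = -3/2 + (-2 - g)/2 = -3/2 + (-1 - g/2) = -5/2 - g/2)
(B + l(-9))*(-27*1) = (108 + (-5/2 - 1/2*(-9)))*(-27*1) = (108 + (-5/2 + 9/2))*(-27) = (108 + 2)*(-27) = 110*(-27) = -2970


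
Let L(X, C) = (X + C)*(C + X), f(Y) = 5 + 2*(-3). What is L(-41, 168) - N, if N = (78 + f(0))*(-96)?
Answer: 23521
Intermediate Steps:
f(Y) = -1 (f(Y) = 5 - 6 = -1)
L(X, C) = (C + X)² (L(X, C) = (C + X)*(C + X) = (C + X)²)
N = -7392 (N = (78 - 1)*(-96) = 77*(-96) = -7392)
L(-41, 168) - N = (168 - 41)² - 1*(-7392) = 127² + 7392 = 16129 + 7392 = 23521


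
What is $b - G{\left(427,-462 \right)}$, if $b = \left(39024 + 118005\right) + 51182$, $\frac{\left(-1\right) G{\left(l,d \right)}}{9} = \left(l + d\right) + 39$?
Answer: $208247$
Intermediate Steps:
$G{\left(l,d \right)} = -351 - 9 d - 9 l$ ($G{\left(l,d \right)} = - 9 \left(\left(l + d\right) + 39\right) = - 9 \left(\left(d + l\right) + 39\right) = - 9 \left(39 + d + l\right) = -351 - 9 d - 9 l$)
$b = 208211$ ($b = 157029 + 51182 = 208211$)
$b - G{\left(427,-462 \right)} = 208211 - \left(-351 - -4158 - 3843\right) = 208211 - \left(-351 + 4158 - 3843\right) = 208211 - -36 = 208211 + 36 = 208247$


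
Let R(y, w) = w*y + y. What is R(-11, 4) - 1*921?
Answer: -976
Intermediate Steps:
R(y, w) = y + w*y
R(-11, 4) - 1*921 = -11*(1 + 4) - 1*921 = -11*5 - 921 = -55 - 921 = -976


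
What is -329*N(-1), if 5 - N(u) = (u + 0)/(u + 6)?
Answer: -8554/5 ≈ -1710.8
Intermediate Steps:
N(u) = 5 - u/(6 + u) (N(u) = 5 - (u + 0)/(u + 6) = 5 - u/(6 + u))
-329*N(-1) = -658*(15 + 2*(-1))/(6 - 1) = -658*(15 - 2)/5 = -658*13/5 = -329*26/5 = -8554/5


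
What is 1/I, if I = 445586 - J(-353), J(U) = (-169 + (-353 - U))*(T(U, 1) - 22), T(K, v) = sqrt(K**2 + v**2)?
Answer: 220934/95844171607 - 169*sqrt(124610)/191688343214 ≈ 1.9939e-6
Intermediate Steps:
J(U) = (-522 - U)*(-22 + sqrt(1 + U**2)) (J(U) = (-169 + (-353 - U))*(sqrt(U**2 + 1**2) - 22) = (-522 - U)*(sqrt(U**2 + 1) - 22) = (-522 - U)*(sqrt(1 + U**2) - 22) = (-522 - U)*(-22 + sqrt(1 + U**2)))
I = 441868 + 169*sqrt(124610) (I = 445586 - (11484 - 522*sqrt(1 + (-353)**2) + 22*(-353) - 1*(-353)*sqrt(1 + (-353)**2)) = 445586 - (11484 - 522*sqrt(1 + 124609) - 7766 - 1*(-353)*sqrt(1 + 124609)) = 445586 - (11484 - 522*sqrt(124610) - 7766 - 1*(-353)*sqrt(124610)) = 445586 - (11484 - 522*sqrt(124610) - 7766 + 353*sqrt(124610)) = 445586 - (3718 - 169*sqrt(124610)) = 445586 + (-3718 + 169*sqrt(124610)) = 441868 + 169*sqrt(124610) ≈ 5.0153e+5)
1/I = 1/(441868 + 169*sqrt(124610))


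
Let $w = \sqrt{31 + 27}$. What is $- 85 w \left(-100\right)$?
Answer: $8500 \sqrt{58} \approx 64734.0$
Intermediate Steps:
$w = \sqrt{58} \approx 7.6158$
$- 85 w \left(-100\right) = - 85 \sqrt{58} \left(-100\right) = 8500 \sqrt{58}$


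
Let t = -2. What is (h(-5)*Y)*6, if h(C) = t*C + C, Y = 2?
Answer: 60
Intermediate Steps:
h(C) = -C (h(C) = -2*C + C = -C)
(h(-5)*Y)*6 = (-1*(-5)*2)*6 = (5*2)*6 = 10*6 = 60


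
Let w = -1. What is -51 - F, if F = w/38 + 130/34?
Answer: -35399/646 ≈ -54.797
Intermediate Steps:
F = 2453/646 (F = -1/38 + 130/34 = -1*1/38 + 130*(1/34) = -1/38 + 65/17 = 2453/646 ≈ 3.7972)
-51 - F = -51 - 1*2453/646 = -51 - 2453/646 = -35399/646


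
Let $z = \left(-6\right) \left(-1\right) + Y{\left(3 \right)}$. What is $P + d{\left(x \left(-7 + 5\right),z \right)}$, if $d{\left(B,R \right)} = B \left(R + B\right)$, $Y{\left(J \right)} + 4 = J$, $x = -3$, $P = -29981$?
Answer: $-29915$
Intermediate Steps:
$Y{\left(J \right)} = -4 + J$
$z = 5$ ($z = \left(-6\right) \left(-1\right) + \left(-4 + 3\right) = 6 - 1 = 5$)
$d{\left(B,R \right)} = B \left(B + R\right)$
$P + d{\left(x \left(-7 + 5\right),z \right)} = -29981 + - 3 \left(-7 + 5\right) \left(- 3 \left(-7 + 5\right) + 5\right) = -29981 + \left(-3\right) \left(-2\right) \left(\left(-3\right) \left(-2\right) + 5\right) = -29981 + 6 \left(6 + 5\right) = -29981 + 6 \cdot 11 = -29981 + 66 = -29915$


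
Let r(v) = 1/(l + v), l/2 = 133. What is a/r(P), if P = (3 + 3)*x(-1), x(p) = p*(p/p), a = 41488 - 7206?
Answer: 8913320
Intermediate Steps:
l = 266 (l = 2*133 = 266)
a = 34282
x(p) = p (x(p) = p*1 = p)
P = -6 (P = (3 + 3)*(-1) = 6*(-1) = -6)
r(v) = 1/(266 + v)
a/r(P) = 34282/(1/(266 - 6)) = 34282/(1/260) = 34282*260 = 8913320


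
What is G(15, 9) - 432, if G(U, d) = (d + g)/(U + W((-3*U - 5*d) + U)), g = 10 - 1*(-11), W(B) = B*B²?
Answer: -6074785/14062 ≈ -432.00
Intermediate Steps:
W(B) = B³
g = 21 (g = 10 + 11 = 21)
G(U, d) = (21 + d)/(U + (-5*d - 2*U)³) (G(U, d) = (d + 21)/(U + ((-3*U - 5*d) + U)³) = (21 + d)/(U + ((-5*d - 3*U) + U)³) = (21 + d)/(U + (-5*d - 2*U)³))
G(15, 9) - 432 = (21 + 9)/(15 - (2*15 + 5*9)³) - 432 = 30/(15 - (30 + 45)³) - 432 = 30/(15 - 1*75³) - 432 = 30/(15 - 1*421875) - 432 = 30/(15 - 421875) - 432 = 30/(-421860) - 432 = -1/421860*30 - 432 = -1/14062 - 432 = -6074785/14062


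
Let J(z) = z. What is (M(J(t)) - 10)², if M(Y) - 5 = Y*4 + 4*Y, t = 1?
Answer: 9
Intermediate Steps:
M(Y) = 5 + 8*Y (M(Y) = 5 + (Y*4 + 4*Y) = 5 + (4*Y + 4*Y) = 5 + 8*Y)
(M(J(t)) - 10)² = ((5 + 8*1) - 10)² = ((5 + 8) - 10)² = (13 - 10)² = 3² = 9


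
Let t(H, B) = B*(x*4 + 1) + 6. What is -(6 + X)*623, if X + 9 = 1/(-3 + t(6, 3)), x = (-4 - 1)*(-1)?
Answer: 122731/66 ≈ 1859.6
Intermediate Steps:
x = 5 (x = -5*(-1) = 5)
t(H, B) = 6 + 21*B (t(H, B) = B*(5*4 + 1) + 6 = B*(20 + 1) + 6 = B*21 + 6 = 21*B + 6 = 6 + 21*B)
X = -593/66 (X = -9 + 1/(-3 + (6 + 21*3)) = -9 + 1/(-3 + (6 + 63)) = -9 + 1/(-3 + 69) = -9 + 1/66 = -593/66 ≈ -8.9848)
-(6 + X)*623 = -(6 - 593/66)*623 = -1*(-197/66)*623 = (197/66)*623 = 122731/66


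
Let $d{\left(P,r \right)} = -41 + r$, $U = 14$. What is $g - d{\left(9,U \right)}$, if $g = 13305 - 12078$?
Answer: $1254$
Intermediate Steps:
$g = 1227$ ($g = 13305 - 12078 = 1227$)
$g - d{\left(9,U \right)} = 1227 - \left(-41 + 14\right) = 1227 - -27 = 1227 + 27 = 1254$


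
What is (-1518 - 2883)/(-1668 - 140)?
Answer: 4401/1808 ≈ 2.4342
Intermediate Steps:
(-1518 - 2883)/(-1668 - 140) = -4401/(-1808) = -4401*(-1/1808) = 4401/1808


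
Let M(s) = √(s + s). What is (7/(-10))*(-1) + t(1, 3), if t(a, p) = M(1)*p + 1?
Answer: 17/10 + 3*√2 ≈ 5.9426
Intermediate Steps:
M(s) = √2*√s (M(s) = √(2*s) = √2*√s)
t(a, p) = 1 + p*√2 (t(a, p) = (√2*√1)*p + 1 = (√2*1)*p + 1 = √2*p + 1 = p*√2 + 1 = 1 + p*√2)
(7/(-10))*(-1) + t(1, 3) = (7/(-10))*(-1) + (1 + 3*√2) = (7*(-⅒))*(-1) + (1 + 3*√2) = -7/10*(-1) + (1 + 3*√2) = 7/10 + (1 + 3*√2) = 17/10 + 3*√2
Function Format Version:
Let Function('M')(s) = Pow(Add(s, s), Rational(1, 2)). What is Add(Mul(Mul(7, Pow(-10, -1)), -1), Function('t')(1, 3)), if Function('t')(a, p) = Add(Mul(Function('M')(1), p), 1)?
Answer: Add(Rational(17, 10), Mul(3, Pow(2, Rational(1, 2)))) ≈ 5.9426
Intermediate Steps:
Function('M')(s) = Mul(Pow(2, Rational(1, 2)), Pow(s, Rational(1, 2))) (Function('M')(s) = Pow(Mul(2, s), Rational(1, 2)) = Mul(Pow(2, Rational(1, 2)), Pow(s, Rational(1, 2))))
Function('t')(a, p) = Add(1, Mul(p, Pow(2, Rational(1, 2)))) (Function('t')(a, p) = Add(Mul(Mul(Pow(2, Rational(1, 2)), Pow(1, Rational(1, 2))), p), 1) = Add(Mul(Mul(Pow(2, Rational(1, 2)), 1), p), 1) = Add(Mul(Pow(2, Rational(1, 2)), p), 1) = Add(Mul(p, Pow(2, Rational(1, 2))), 1) = Add(1, Mul(p, Pow(2, Rational(1, 2)))))
Add(Mul(Mul(7, Pow(-10, -1)), -1), Function('t')(1, 3)) = Add(Mul(Mul(7, Pow(-10, -1)), -1), Add(1, Mul(3, Pow(2, Rational(1, 2))))) = Add(Mul(Mul(7, Rational(-1, 10)), -1), Add(1, Mul(3, Pow(2, Rational(1, 2))))) = Add(Mul(Rational(-7, 10), -1), Add(1, Mul(3, Pow(2, Rational(1, 2))))) = Add(Rational(7, 10), Add(1, Mul(3, Pow(2, Rational(1, 2))))) = Add(Rational(17, 10), Mul(3, Pow(2, Rational(1, 2))))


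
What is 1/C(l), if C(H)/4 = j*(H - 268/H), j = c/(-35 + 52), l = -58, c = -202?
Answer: 493/1250784 ≈ 0.00039415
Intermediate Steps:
j = -202/17 (j = -202/(-35 + 52) = -202/17 ≈ -11.882)
C(H) = -808*H/17 + 216544/(17*H) (C(H) = 4*(-202*(H - 268/H)/17) = 4*(-202*H/17 + 54136/(17*H)) = -808*H/17 + 216544/(17*H))
1/C(l) = 1/((808/17)*(268 - 1*(-58)²)/(-58)) = 1/((808/17)*(-1/58)*(268 - 1*3364)) = 1/((808/17)*(-1/58)*(268 - 3364)) = 1/((808/17)*(-1/58)*(-3096)) = 1/(1250784/493) = 493/1250784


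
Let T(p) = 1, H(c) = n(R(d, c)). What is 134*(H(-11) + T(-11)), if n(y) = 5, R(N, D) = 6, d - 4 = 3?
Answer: 804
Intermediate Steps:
d = 7 (d = 4 + 3 = 7)
H(c) = 5
134*(H(-11) + T(-11)) = 134*(5 + 1) = 134*6 = 804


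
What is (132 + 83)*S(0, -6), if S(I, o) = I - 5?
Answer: -1075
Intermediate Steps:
S(I, o) = -5 + I
(132 + 83)*S(0, -6) = (132 + 83)*(-5 + 0) = 215*(-5) = -1075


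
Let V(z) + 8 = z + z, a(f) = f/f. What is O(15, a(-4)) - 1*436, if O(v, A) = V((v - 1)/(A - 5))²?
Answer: -211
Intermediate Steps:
a(f) = 1
V(z) = -8 + 2*z (V(z) = -8 + (z + z) = -8 + 2*z)
O(v, A) = (-8 + 2*(-1 + v)/(-5 + A))² (O(v, A) = (-8 + 2*((v - 1)/(A - 5)))² = (-8 + 2*((-1 + v)/(-5 + A)))² = (-8 + 2*(-1 + v)/(-5 + A))²)
O(15, a(-4)) - 1*436 = 4*(-19 - 1*15 + 4*1)²/(-5 + 1)² - 1*436 = 4*(-19 - 15 + 4)²/(-4)² - 436 = 4*(1/16)*(-30)² - 436 = 4*(1/16)*900 - 436 = 225 - 436 = -211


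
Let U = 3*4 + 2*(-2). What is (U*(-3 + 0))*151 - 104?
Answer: -3728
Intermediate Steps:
U = 8 (U = 12 - 4 = 8)
(U*(-3 + 0))*151 - 104 = (8*(-3 + 0))*151 - 104 = (8*(-3))*151 - 104 = -24*151 - 104 = -3624 - 104 = -3728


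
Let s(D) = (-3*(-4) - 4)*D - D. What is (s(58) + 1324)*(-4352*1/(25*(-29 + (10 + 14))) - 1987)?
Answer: -84431958/25 ≈ -3.3773e+6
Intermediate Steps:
s(D) = 7*D (s(D) = (12 - 4)*D - D = 8*D - D = 7*D)
(s(58) + 1324)*(-4352*1/(25*(-29 + (10 + 14))) - 1987) = (7*58 + 1324)*(-4352*1/(25*(-29 + (10 + 14))) - 1987) = (406 + 1324)*(-4352*1/(25*(-29 + 24)) - 1987) = 1730*(-4352/(25*(-5)) - 1987) = 1730*(-4352/(-125) - 1987) = 1730*(-4352*(-1/125) - 1987) = 1730*(4352/125 - 1987) = 1730*(-244023/125) = -84431958/25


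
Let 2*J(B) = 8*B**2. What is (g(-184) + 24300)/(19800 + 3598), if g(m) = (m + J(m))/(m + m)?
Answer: 47865/46796 ≈ 1.0228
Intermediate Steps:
J(B) = 4*B**2 (J(B) = (8*B**2)/2 = 4*B**2)
g(m) = (m + 4*m**2)/(2*m) (g(m) = (m + 4*m**2)/(m + m) = (m + 4*m**2)/((2*m)) = (m + 4*m**2)*(1/(2*m)) = (m + 4*m**2)/(2*m))
(g(-184) + 24300)/(19800 + 3598) = ((1/2 + 2*(-184)) + 24300)/(19800 + 3598) = ((1/2 - 368) + 24300)/23398 = (-735/2 + 24300)*(1/23398) = (47865/2)*(1/23398) = 47865/46796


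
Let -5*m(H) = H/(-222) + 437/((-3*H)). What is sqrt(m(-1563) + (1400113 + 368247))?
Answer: sqrt(591414184504065610)/578310 ≈ 1329.8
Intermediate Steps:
m(H) = H/1110 + 437/(15*H) (m(H) = -(H/(-222) + 437/((-3*H)))/5 = -(H*(-1/222) + 437*(-1/(3*H)))/5 = -(-H/222 - 437/(3*H))/5 = -(-437/(3*H) - H/222)/5 = H/1110 + 437/(15*H))
sqrt(m(-1563) + (1400113 + 368247)) = sqrt((1/1110)*(32338 + (-1563)**2)/(-1563) + (1400113 + 368247)) = sqrt((1/1110)*(-1/1563)*(32338 + 2442969) + 1768360) = sqrt((1/1110)*(-1/1563)*2475307 + 1768360) = sqrt(-2475307/1734930 + 1768360) = sqrt(3067978339493/1734930) = sqrt(591414184504065610)/578310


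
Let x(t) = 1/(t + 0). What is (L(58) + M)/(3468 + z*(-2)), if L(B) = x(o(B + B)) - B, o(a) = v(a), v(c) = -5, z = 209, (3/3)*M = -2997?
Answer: -7638/7625 ≈ -1.0017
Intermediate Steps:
M = -2997
o(a) = -5
x(t) = 1/t
L(B) = -⅕ - B (L(B) = 1/(-5) - B = -⅕ - B)
(L(58) + M)/(3468 + z*(-2)) = ((-⅕ - 1*58) - 2997)/(3468 + 209*(-2)) = ((-⅕ - 58) - 2997)/(3468 - 418) = (-291/5 - 2997)/3050 = -15276/5*1/3050 = -7638/7625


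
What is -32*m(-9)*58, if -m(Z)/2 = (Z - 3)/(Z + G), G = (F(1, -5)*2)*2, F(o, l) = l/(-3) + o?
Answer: -133632/5 ≈ -26726.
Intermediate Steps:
F(o, l) = o - l/3 (F(o, l) = -l/3 + o = o - l/3)
G = 32/3 (G = ((1 - 1/3*(-5))*2)*2 = ((1 + 5/3)*2)*2 = ((8/3)*2)*2 = (16/3)*2 = 32/3 ≈ 10.667)
m(Z) = -2*(-3 + Z)/(32/3 + Z) (m(Z) = -2*(Z - 3)/(Z + 32/3) = -2*(-3 + Z)/(32/3 + Z))
-32*m(-9)*58 = -192*(3 - 1*(-9))/(32 + 3*(-9))*58 = -192*(3 + 9)/(32 - 27)*58 = -192*12/5*58 = -32*72/5*58 = -2304/5*58 = -133632/5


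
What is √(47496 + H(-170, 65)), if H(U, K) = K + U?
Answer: √47391 ≈ 217.69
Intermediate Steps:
√(47496 + H(-170, 65)) = √(47496 + (65 - 170)) = √(47496 - 105) = √47391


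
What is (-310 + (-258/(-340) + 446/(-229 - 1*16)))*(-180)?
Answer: 46640574/833 ≈ 55991.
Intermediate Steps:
(-310 + (-258/(-340) + 446/(-229 - 1*16)))*(-180) = (-310 + (-258*(-1/340) + 446/(-229 - 16)))*(-180) = (-310 + (129/170 + 446/(-245)))*(-180) = (-310 + (129/170 + 446*(-1/245)))*(-180) = (-310 + (129/170 - 446/245))*(-180) = (-310 - 8843/8330)*(-180) = -2591143/8330*(-180) = 46640574/833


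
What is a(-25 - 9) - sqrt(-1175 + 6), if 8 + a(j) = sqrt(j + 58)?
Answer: -8 + 2*sqrt(6) - I*sqrt(1169) ≈ -3.101 - 34.191*I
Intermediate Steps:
a(j) = -8 + sqrt(58 + j) (a(j) = -8 + sqrt(j + 58) = -8 + sqrt(58 + j))
a(-25 - 9) - sqrt(-1175 + 6) = (-8 + sqrt(58 + (-25 - 9))) - sqrt(-1175 + 6) = (-8 + sqrt(58 - 34)) - sqrt(-1169) = (-8 + sqrt(24)) - I*sqrt(1169) = (-8 + 2*sqrt(6)) - I*sqrt(1169) = -8 + 2*sqrt(6) - I*sqrt(1169)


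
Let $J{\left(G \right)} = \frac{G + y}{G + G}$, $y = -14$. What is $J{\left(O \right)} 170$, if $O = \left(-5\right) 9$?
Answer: $\frac{1003}{9} \approx 111.44$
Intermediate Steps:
$O = -45$
$J{\left(G \right)} = \frac{-14 + G}{2 G}$ ($J{\left(G \right)} = \frac{G - 14}{G + G} = \frac{-14 + G}{2 G}$)
$J{\left(O \right)} 170 = \frac{-14 - 45}{2 \left(-45\right)} 170 = \frac{1}{2} \left(- \frac{1}{45}\right) \left(-59\right) 170 = \frac{59}{90} \cdot 170 = \frac{1003}{9}$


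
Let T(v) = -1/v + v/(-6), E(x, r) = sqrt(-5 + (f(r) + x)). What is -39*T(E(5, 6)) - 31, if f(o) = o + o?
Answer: -31 + 39*sqrt(3)/2 ≈ 2.7750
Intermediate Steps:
f(o) = 2*o
E(x, r) = sqrt(-5 + x + 2*r) (E(x, r) = sqrt(-5 + (2*r + x)) = sqrt(-5 + (x + 2*r)) = sqrt(-5 + x + 2*r))
T(v) = -1/v - v/6 (T(v) = -1/v + v*(-1/6) = -1/v - v/6)
-39*T(E(5, 6)) - 31 = -39*(-1/(sqrt(-5 + 5 + 2*6)) - sqrt(-5 + 5 + 2*6)/6) - 31 = -39*(-1/(sqrt(-5 + 5 + 12)) - sqrt(-5 + 5 + 12)/6) - 31 = -39*(-1/(sqrt(12)) - sqrt(3)/3) - 31 = -39*(-1/(2*sqrt(3)) - sqrt(3)/3) - 31 = -39*(-sqrt(3)/6 - sqrt(3)/3) - 31 = -(-39)*sqrt(3)/2 - 31 = 39*sqrt(3)/2 - 31 = -31 + 39*sqrt(3)/2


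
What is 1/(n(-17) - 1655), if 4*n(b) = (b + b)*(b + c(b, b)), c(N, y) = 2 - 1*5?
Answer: -1/1485 ≈ -0.00067340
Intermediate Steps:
c(N, y) = -3 (c(N, y) = 2 - 5 = -3)
n(b) = b*(-3 + b)/2 (n(b) = ((b + b)*(b - 3))/4 = ((2*b)*(-3 + b))/4 = (2*b*(-3 + b))/4 = b*(-3 + b)/2)
1/(n(-17) - 1655) = 1/((½)*(-17)*(-3 - 17) - 1655) = 1/((½)*(-17)*(-20) - 1655) = 1/(170 - 1655) = 1/(-1485) = -1/1485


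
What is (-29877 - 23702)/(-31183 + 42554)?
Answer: -53579/11371 ≈ -4.7119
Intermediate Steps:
(-29877 - 23702)/(-31183 + 42554) = -53579/11371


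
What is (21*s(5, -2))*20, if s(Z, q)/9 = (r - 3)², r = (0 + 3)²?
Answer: 136080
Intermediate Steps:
r = 9 (r = 3² = 9)
s(Z, q) = 324 (s(Z, q) = 9*(9 - 3)² = 9*6² = 9*36 = 324)
(21*s(5, -2))*20 = (21*324)*20 = 6804*20 = 136080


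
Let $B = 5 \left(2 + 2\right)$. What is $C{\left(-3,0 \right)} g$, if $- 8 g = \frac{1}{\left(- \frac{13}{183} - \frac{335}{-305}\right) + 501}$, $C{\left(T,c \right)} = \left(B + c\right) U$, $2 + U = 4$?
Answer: $- \frac{915}{91871} \approx -0.0099596$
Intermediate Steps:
$U = 2$ ($U = -2 + 4 = 2$)
$B = 20$ ($B = 5 \cdot 4 = 20$)
$C{\left(T,c \right)} = 40 + 2 c$ ($C{\left(T,c \right)} = \left(20 + c\right) 2 = 40 + 2 c$)
$g = - \frac{183}{734968}$ ($g = - \frac{1}{8 \left(\left(- \frac{13}{183} - \frac{335}{-305}\right) + 501\right)} = - \frac{1}{8 \left(\left(\left(-13\right) \frac{1}{183} - - \frac{67}{61}\right) + 501\right)} = - \frac{1}{8 \left(\left(- \frac{13}{183} + \frac{67}{61}\right) + 501\right)} = - \frac{1}{8 \left(\frac{188}{183} + 501\right)} = - \frac{1}{8 \cdot \frac{91871}{183}} = \left(- \frac{1}{8}\right) \frac{183}{91871} = - \frac{183}{734968} \approx -0.00024899$)
$C{\left(-3,0 \right)} g = \left(40 + 2 \cdot 0\right) \left(- \frac{183}{734968}\right) = \left(40 + 0\right) \left(- \frac{183}{734968}\right) = 40 \left(- \frac{183}{734968}\right) = - \frac{915}{91871}$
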